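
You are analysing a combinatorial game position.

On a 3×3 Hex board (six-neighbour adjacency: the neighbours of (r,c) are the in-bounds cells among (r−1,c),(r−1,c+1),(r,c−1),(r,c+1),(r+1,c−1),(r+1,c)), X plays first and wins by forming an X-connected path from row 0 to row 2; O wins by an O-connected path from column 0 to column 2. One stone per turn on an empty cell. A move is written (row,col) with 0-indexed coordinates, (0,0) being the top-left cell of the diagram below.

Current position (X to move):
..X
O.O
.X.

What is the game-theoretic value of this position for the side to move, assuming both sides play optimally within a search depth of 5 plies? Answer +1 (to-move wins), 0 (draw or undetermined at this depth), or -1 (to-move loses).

ply 1, X at ..X/O.O/.X. | (0,0)=-1→X.X/O.O/.X.; (0,1)=-1→.XX/O.O/.X.; (1,1)=+1→..X/OXO/.X.*; (2,0)=-1→..X/O.O/XX.; (2,2)=-1→..X/O.O/.XX
ply 2: ..X/OXO/.X. is terminal -1 (O); from ..X/O.O/.X. depth 5

value(..X/O.O/.X., X) = +1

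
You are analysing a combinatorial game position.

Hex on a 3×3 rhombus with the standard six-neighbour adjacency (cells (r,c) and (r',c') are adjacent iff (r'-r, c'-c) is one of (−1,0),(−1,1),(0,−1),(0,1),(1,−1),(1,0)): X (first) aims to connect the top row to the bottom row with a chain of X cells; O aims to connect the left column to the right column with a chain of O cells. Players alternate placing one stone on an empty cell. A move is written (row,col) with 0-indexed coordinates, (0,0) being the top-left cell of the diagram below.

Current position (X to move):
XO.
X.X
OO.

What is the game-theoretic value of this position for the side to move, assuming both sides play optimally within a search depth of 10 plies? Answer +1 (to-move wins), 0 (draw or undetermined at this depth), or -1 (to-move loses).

p1 X@[XO./X.X/OO.]: (0,2)[XOX/X.X/OO.]-1 (1,1)[XO./XXX/OO.]-1 (2,2)[XO./X.X/OOX]+1*
p2 O@[XO./X.X/OOX]: (0,2)[XOO/X.X/OOX]-1* (1,1)[XO./XOX/OOX]-1
p3 X@[XOO/X.X/OOX]: (1,1)[XOO/XXX/OOX]+1*
p4 O@[XOO/XXX/OOX] terminal -1; root [XO./X.X/OO.] d10

value(XO./X.X/OO., X) = +1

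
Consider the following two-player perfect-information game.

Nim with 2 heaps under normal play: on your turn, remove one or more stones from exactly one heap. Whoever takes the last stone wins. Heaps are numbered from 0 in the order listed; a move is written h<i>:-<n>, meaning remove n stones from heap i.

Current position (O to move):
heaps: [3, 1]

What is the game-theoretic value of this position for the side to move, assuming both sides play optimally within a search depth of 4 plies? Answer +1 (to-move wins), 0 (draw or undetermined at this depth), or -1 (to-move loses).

value((3,1), O) = +1

[(3,1)] O move#1: h0:-1:-1/(2,1), h0:-2:+1/(1,1)*, h0:-3:-1/(0,1), h1:-1:-1/(3,0)
[(1,1)] X move#2: h0:-1:-1/(0,1)*, h1:-1:-1/(1,0)
[(0,1)] O move#3: h1:-1:+1/(0,0)*
[(0,0)] end (terminal -1, X#4); searched (3,1) to 4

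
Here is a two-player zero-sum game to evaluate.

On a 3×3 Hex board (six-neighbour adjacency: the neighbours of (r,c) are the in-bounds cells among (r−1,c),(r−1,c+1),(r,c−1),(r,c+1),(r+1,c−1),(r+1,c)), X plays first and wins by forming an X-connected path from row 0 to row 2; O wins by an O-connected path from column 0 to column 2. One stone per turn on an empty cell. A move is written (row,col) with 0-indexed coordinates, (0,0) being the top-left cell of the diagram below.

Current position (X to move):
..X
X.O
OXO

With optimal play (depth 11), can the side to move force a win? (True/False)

[..X/X.O/OXO] X move#1: (0,0):-1/X.X/X.O/OXO, (0,1):-1/.XX/X.O/OXO, (1,1):+1/..X/XXO/OXO*
[..X/XXO/OXO] end (terminal -1, O#2); searched ..X/X.O/OXO to 11

X winning at [..X/X.O/OXO]: True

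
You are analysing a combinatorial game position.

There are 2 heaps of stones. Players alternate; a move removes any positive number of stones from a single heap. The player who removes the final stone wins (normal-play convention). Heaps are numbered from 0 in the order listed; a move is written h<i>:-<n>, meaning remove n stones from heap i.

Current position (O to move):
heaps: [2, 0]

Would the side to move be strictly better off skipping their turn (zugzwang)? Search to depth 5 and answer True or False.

zugzwang((2,0), O) = False

p1 O@[(2,0)]: h0:-1[(1,0)]-1 h0:-2[(0,0)]+1*
p2 X@[(0,0)] terminal -1; root [(2,0)] d5
suppose O passes — search the same position with X to move:
pass> p1 X@[(2,0)]: h0:-1[(1,0)]-1 h0:-2[(0,0)]+1*
pass> p2 O@[(0,0)] terminal -1; root [(2,0)] d5
for O: play +1, pass -1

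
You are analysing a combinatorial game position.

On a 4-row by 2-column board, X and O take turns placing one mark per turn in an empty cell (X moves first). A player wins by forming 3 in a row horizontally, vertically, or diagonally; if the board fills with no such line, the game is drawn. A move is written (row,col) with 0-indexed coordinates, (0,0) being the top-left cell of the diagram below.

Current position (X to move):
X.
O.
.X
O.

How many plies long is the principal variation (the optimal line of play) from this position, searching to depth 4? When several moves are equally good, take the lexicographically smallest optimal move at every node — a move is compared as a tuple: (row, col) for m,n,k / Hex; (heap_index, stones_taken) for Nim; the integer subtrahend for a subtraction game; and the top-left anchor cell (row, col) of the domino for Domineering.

[X./O./.X/O.] X move#1: (0,1):-1/XX/O./.X/O., (1,1):-1/X./OX/.X/O., (2,0):+0/X./O./XX/O.*, (3,1):-1/X./O./.X/OX
[X./O./XX/O.] O move#2: (0,1):+0/XO/O./XX/O.*, (1,1):+0/X./OO/XX/O., (3,1):+0/X./O./XX/OO
[XO/O./XX/O.] X move#3: (1,1):+0/XO/OX/XX/O.*, (3,1):+0/XO/O./XX/OX
[XO/OX/XX/O.] O move#4: (3,1):+0/XO/OX/XX/OO*
[XO/OX/XX/OO] end (terminal +0, X#5); searched X./O./.X/O. to 4

PV length from [X./O./.X/O.]: 4 plies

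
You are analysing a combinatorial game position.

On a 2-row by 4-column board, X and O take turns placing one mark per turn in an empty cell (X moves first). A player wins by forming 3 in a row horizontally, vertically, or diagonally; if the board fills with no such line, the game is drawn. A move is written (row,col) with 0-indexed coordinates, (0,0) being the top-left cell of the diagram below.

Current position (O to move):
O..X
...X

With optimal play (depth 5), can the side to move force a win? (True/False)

O winning at [O..X/...X]: False

[O..X/...X] O move#1: (0,1):+0/OO.X/...X*, (0,2):+0/O.OX/...X, (1,0):+0/O..X/O..X, (1,1):+0/O..X/.O.X, (1,2):+0/O..X/..OX
[OO.X/...X] X move#2: (0,2):+0/OOXX/...X*, (1,0):-1/OO.X/X..X, (1,1):-1/OO.X/.X.X, (1,2):-1/OO.X/..XX
[OOXX/...X] O move#3: (1,0):+0/OOXX/O..X*, (1,1):+0/OOXX/.O.X, (1,2):+0/OOXX/..OX
[OOXX/O..X] X move#4: (1,1):+0/OOXX/OX.X*, (1,2):+0/OOXX/O.XX
[OOXX/OX.X] O move#5: (1,2):+0/OOXX/OXOX*
[OOXX/OXOX] end (terminal +0, X#6); searched O..X/...X to 5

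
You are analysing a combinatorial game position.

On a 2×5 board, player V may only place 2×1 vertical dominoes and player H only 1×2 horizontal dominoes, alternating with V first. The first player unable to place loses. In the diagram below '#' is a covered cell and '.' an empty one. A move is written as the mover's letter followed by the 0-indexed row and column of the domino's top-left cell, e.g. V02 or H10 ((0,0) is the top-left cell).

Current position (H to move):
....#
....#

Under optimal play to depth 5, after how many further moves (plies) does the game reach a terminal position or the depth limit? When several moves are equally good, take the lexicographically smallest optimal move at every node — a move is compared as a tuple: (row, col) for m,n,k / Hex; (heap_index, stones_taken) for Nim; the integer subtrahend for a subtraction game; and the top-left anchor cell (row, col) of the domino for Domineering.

PV length from [....#/....#]: 3 plies

p1 H@[....#/....#]: H00[##..#/....#]-1 H01[.##.#/....#]+1* H02[..###/....#]-1 H10[....#/##..#]-1 H11[....#/.##.#]+1 H12[....#/..###]-1
p2 V@[.##.#/....#]: V00[###.#/#...#]-1* V03[.####/...##]-1
p3 H@[###.#/#...#]: H11[###.#/###.#]-1 H12[###.#/#.###]+1*
p4 V@[###.#/#.###] terminal -1; root [....#/....#] d5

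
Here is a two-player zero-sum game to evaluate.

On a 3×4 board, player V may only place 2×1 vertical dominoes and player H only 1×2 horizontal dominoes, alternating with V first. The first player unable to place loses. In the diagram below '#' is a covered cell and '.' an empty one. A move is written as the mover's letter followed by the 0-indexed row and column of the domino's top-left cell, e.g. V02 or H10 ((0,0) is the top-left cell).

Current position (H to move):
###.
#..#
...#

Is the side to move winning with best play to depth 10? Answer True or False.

[###./#..#/...#] H move#1: H11:+1/###./####/...#*, H20:-1/###./#..#/##.#, H21:+1/###./#..#/.###
[###./####/...#] end (terminal -1, V#2); searched ###./#..#/...# to 10

H winning at [###./#..#/...#]: True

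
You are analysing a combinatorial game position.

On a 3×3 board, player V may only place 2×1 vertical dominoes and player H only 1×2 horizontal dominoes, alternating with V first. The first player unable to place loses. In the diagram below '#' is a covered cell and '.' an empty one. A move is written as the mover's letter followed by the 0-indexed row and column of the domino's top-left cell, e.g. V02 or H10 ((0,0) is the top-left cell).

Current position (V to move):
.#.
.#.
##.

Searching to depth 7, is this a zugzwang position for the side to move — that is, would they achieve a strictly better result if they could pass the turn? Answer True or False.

zugzwang(.#./.#./##., V) = False

[.#./.#./##.] V move#1: V00:+1/##./##./##.*, V02:+1/.##/.##/##., V12:+1/.#./.##/###
[##./##./##.] end (terminal -1, H#2); searched .#./.#./##. to 7
suppose V passes — search the same position with H to move:
pass> [.#./.#./##.] end (terminal -1, H#1); searched .#./.#./##. to 7
for V: play +1, pass +1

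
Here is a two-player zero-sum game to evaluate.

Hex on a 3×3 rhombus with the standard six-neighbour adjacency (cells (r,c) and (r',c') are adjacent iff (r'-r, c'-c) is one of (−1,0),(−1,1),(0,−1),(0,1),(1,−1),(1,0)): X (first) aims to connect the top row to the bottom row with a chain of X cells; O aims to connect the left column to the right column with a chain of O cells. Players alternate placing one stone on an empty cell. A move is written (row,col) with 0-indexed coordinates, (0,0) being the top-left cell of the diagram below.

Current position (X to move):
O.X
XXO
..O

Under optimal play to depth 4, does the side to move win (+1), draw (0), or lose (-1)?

value(O.X/XXO/..O, X) = +1

p1 X@[O.X/XXO/..O]: (0,1)[OXX/XXO/..O]+1* (2,0)[O.X/XXO/X.O]+1 (2,1)[O.X/XXO/.XO]+1
p2 O@[OXX/XXO/..O]: (2,0)[OXX/XXO/O.O]-1* (2,1)[OXX/XXO/.OO]-1
p3 X@[OXX/XXO/O.O]: (2,1)[OXX/XXO/OXO]+1*
p4 O@[OXX/XXO/OXO] terminal -1; root [O.X/XXO/..O] d4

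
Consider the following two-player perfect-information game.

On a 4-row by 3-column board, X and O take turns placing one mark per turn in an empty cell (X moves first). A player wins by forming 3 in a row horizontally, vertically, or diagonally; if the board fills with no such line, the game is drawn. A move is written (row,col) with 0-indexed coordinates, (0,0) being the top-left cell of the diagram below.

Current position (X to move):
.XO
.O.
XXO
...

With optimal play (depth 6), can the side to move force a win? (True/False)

ply 1, X at .XO/.O./XXO/... | (0,0)=-1→XXO/.O./XXO/...*; (1,0)=-1→.XO/XO./XXO/...; (1,2)=-1→.XO/.OX/XXO/...; (3,0)=-1→.XO/.O./XXO/X..; (3,1)=-1→.XO/.O./XXO/.X.; (3,2)=-1→.XO/.O./XXO/..X
ply 2, O at XXO/.O./XXO/... | (1,0)=+0→XXO/OO./XXO/...; (1,2)=+1→XXO/.OO/XXO/...*; (3,0)=-1→XXO/.O./XXO/O..; (3,1)=-1→XXO/.O./XXO/.O.; (3,2)=-1→XXO/.O./XXO/..O
ply 3: XXO/.OO/XXO/... is terminal -1 (X); from .XO/.O./XXO/... depth 6

X winning at [.XO/.O./XXO/...]: False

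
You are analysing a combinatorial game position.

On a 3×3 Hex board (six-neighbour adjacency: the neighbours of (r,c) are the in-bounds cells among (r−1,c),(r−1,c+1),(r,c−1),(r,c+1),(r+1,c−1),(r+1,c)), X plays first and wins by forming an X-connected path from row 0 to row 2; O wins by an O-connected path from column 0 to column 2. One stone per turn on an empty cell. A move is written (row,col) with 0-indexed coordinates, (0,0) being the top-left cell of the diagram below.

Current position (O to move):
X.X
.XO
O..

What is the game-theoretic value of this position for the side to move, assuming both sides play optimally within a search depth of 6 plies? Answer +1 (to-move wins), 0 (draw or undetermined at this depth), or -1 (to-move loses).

value(X.X/.XO/O.., O) = +1

p1 O@[X.X/.XO/O..]: (0,1)[XOX/.XO/O..]-1 (1,0)[X.X/OXO/O..]-1 (2,1)[X.X/.XO/OO.]+1* (2,2)[X.X/.XO/O.O]-1
p2 X@[X.X/.XO/OO.] terminal -1; root [X.X/.XO/O..] d6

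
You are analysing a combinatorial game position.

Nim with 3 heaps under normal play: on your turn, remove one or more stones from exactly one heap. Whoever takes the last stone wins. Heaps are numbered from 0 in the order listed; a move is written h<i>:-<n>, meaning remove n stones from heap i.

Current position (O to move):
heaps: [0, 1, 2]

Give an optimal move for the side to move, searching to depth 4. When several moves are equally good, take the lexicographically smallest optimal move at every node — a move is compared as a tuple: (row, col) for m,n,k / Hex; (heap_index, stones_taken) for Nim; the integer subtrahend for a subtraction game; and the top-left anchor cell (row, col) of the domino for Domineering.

[(0,1,2)] O move#1: h1:-1:-1/(0,0,2), h2:-1:+1/(0,1,1)*, h2:-2:-1/(0,1,0)
[(0,1,1)] X move#2: h1:-1:-1/(0,0,1)*, h2:-1:-1/(0,1,0)
[(0,0,1)] O move#3: h2:-1:+1/(0,0,0)*
[(0,0,0)] end (terminal -1, X#4); searched (0,1,2) to 4

O's best at [(0,1,2)]: h2:-1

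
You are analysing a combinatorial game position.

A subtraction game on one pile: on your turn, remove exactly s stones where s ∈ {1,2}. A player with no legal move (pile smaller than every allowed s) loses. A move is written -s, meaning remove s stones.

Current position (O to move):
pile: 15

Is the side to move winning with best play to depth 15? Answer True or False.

ply 1, O at 15 | -1=-1→14*; -2=-1→13
ply 2, X at 14 | -1=-1→13; -2=+1→12*
ply 3, O at 12 | -1=-1→11*; -2=-1→10
ply 4, X at 11 | -1=-1→10; -2=+1→9*
ply 5, O at 9 | -1=-1→8*; -2=-1→7
ply 6, X at 8 | -1=-1→7; -2=+1→6*
ply 7, O at 6 | -1=-1→5*; -2=-1→4
ply 8, X at 5 | -1=-1→4; -2=+1→3*
ply 9, O at 3 | -1=-1→2*; -2=-1→1
ply 10, X at 2 | -1=-1→1; -2=+1→0*
ply 11: 0 is terminal -1 (O); from 15 depth 15

O winning at [15]: False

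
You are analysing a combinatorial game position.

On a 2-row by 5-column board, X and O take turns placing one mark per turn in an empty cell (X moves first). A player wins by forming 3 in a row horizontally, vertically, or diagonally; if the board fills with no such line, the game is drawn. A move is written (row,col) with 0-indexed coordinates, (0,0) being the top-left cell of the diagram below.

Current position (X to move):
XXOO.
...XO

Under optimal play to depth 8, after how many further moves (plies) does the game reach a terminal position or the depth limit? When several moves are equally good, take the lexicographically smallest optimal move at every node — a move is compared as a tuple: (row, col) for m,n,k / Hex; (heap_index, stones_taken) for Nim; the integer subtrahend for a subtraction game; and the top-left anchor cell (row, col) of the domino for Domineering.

p1 X@[XXOO./...XO]: (0,4)[XXOOX/...XO]+0* (1,0)[XXOO./X..XO]-1 (1,1)[XXOO./.X.XO]-1 (1,2)[XXOO./..XXO]-1
p2 O@[XXOOX/...XO]: (1,0)[XXOOX/O..XO]+0* (1,1)[XXOOX/.O.XO]+0 (1,2)[XXOOX/..OXO]+0
p3 X@[XXOOX/O..XO]: (1,1)[XXOOX/OX.XO]+0* (1,2)[XXOOX/O.XXO]+0
p4 O@[XXOOX/OX.XO]: (1,2)[XXOOX/OXOXO]+0*
p5 X@[XXOOX/OXOXO] terminal +0; root [XXOO./...XO] d8

PV length from [XXOO./...XO]: 4 plies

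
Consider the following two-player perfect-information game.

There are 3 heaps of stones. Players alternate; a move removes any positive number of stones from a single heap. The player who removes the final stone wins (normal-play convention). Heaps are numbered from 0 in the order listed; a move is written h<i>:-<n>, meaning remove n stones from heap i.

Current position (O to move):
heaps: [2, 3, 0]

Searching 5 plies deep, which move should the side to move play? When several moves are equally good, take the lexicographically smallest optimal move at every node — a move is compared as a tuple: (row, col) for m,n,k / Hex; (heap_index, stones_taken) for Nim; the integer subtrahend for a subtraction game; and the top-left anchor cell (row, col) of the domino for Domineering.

O's best at [(2,3,0)]: h1:-1

[(2,3,0)] O move#1: h0:-1:-1/(1,3,0), h0:-2:-1/(0,3,0), h1:-1:+1/(2,2,0)*, h1:-2:-1/(2,1,0), h1:-3:-1/(2,0,0)
[(2,2,0)] X move#2: h0:-1:-1/(1,2,0)*, h0:-2:-1/(0,2,0), h1:-1:-1/(2,1,0), h1:-2:-1/(2,0,0)
[(1,2,0)] O move#3: h0:-1:-1/(0,2,0), h1:-1:+1/(1,1,0)*, h1:-2:-1/(1,0,0)
[(1,1,0)] X move#4: h0:-1:-1/(0,1,0)*, h1:-1:-1/(1,0,0)
[(0,1,0)] O move#5: h1:-1:+1/(0,0,0)*
[(0,0,0)] end (terminal -1, X#6); searched (2,3,0) to 5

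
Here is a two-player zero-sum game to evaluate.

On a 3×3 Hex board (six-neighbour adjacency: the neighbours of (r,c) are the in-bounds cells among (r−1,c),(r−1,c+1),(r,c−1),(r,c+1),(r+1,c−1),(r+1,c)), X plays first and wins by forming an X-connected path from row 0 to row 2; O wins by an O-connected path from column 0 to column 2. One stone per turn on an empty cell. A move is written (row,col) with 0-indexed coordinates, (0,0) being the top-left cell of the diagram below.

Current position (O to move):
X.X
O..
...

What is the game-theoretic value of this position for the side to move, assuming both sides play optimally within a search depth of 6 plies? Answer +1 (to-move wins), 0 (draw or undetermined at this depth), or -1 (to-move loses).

value(X.X/O../..., O) = +1

ply 1, O at X.X/O../... | (0,1)=-1→XOX/O../...; (1,1)=-1→X.X/OO./...; (1,2)=-1→X.X/O.O/...; (2,0)=-1→X.X/O../O..; (2,1)=+1→X.X/O../.O.*; (2,2)=-1→X.X/O../..O
ply 2, X at X.X/O../.O. | (0,1)=-1→XXX/O../.O.*; (1,1)=-1→X.X/OX./.O.; (1,2)=-1→X.X/O.X/.O.; (2,0)=-1→X.X/O../XO.; (2,2)=-1→X.X/O../.OX
ply 3, O at XXX/O../.O. | (1,1)=+1→XXX/OO./.O.*; (1,2)=+1→XXX/O.O/.O.; (2,0)=+1→XXX/O../OO.; (2,2)=+1→XXX/O../.OO
ply 4, X at XXX/OO./.O. | (1,2)=-1→XXX/OOX/.O.*; (2,0)=-1→XXX/OO./XO.; (2,2)=-1→XXX/OO./.OX
ply 5, O at XXX/OOX/.O. | (2,0)=-1→XXX/OOX/OO.; (2,2)=+1→XXX/OOX/.OO*
ply 6: XXX/OOX/.OO is terminal -1 (X); from X.X/O../... depth 6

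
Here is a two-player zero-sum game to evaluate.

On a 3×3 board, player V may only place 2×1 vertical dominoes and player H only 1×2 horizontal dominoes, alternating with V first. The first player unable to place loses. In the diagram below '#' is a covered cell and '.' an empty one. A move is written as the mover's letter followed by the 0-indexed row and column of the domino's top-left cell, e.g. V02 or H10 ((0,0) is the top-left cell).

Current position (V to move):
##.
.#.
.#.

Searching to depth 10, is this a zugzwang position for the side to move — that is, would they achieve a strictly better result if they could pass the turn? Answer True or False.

ply 1, V at ##./.#./.#. | V02=+1→###/.##/.#.*; V10=+1→##./##./##.; V12=+1→##./.##/.##
ply 2: ###/.##/.#. is terminal -1 (H); from ##./.#./.#. depth 10
suppose V passes — search the same position with H to move:
pass> ply 1: ##./.#./.#. is terminal -1 (H); from ##./.#./.#. depth 10
for V: play +1, pass +1

zugzwang(##./.#./.#., V) = False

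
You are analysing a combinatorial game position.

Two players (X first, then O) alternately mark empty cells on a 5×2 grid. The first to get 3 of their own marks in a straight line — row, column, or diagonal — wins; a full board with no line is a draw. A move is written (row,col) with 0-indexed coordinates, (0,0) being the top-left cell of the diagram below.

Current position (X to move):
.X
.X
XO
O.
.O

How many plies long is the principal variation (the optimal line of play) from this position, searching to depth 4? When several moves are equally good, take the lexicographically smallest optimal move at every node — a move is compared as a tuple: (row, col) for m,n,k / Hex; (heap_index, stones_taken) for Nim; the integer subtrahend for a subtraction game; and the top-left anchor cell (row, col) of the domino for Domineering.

[.X/.X/XO/O./.O] X move#1: (0,0):-1/XX/.X/XO/O./.O, (1,0):-1/.X/XX/XO/O./.O, (3,1):+0/.X/.X/XO/OX/.O*, (4,0):-1/.X/.X/XO/O./XO
[.X/.X/XO/OX/.O] O move#2: (0,0):+0/OX/.X/XO/OX/.O*, (1,0):+0/.X/OX/XO/OX/.O, (4,0):+0/.X/.X/XO/OX/OO
[OX/.X/XO/OX/.O] X move#3: (1,0):+0/OX/XX/XO/OX/.O*, (4,0):+0/OX/.X/XO/OX/XO
[OX/XX/XO/OX/.O] O move#4: (4,0):+0/OX/XX/XO/OX/OO*
[OX/XX/XO/OX/OO] end (terminal +0, X#5); searched .X/.X/XO/O./.O to 4

PV length from [.X/.X/XO/O./.O]: 4 plies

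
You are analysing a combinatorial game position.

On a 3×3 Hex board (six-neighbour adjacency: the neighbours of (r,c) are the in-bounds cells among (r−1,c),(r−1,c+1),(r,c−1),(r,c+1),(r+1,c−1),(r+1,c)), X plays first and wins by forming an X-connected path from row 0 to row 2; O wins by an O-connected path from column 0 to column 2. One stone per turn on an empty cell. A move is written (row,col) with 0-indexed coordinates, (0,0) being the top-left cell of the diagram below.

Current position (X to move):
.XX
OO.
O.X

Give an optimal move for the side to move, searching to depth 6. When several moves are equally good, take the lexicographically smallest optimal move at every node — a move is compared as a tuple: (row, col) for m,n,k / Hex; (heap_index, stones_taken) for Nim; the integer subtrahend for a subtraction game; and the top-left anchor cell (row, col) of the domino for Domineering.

ply 1, X at .XX/OO./O.X | (0,0)=-1→XXX/OO./O.X; (1,2)=+1→.XX/OOX/O.X*; (2,1)=-1→.XX/OO./OXX
ply 2: .XX/OOX/O.X is terminal -1 (O); from .XX/OO./O.X depth 6

X's best at [.XX/OO./O.X]: (1,2)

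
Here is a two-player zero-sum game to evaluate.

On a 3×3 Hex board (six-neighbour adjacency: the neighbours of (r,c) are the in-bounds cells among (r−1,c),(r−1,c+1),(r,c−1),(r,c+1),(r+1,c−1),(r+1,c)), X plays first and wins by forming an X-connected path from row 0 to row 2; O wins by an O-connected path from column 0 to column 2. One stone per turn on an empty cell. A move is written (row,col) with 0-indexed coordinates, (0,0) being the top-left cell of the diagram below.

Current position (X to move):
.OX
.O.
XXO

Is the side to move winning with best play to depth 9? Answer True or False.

p1 X@[.OX/.O./XXO]: (0,0)[XOX/.O./XXO]+1* (1,0)[.OX/XO./XXO]+1 (1,2)[.OX/.OX/XXO]+1
p2 O@[XOX/.O./XXO]: (1,0)[XOX/OO./XXO]-1* (1,2)[XOX/.OO/XXO]-1
p3 X@[XOX/OO./XXO]: (1,2)[XOX/OOX/XXO]+1*
p4 O@[XOX/OOX/XXO] terminal -1; root [.OX/.O./XXO] d9

X winning at [.OX/.O./XXO]: True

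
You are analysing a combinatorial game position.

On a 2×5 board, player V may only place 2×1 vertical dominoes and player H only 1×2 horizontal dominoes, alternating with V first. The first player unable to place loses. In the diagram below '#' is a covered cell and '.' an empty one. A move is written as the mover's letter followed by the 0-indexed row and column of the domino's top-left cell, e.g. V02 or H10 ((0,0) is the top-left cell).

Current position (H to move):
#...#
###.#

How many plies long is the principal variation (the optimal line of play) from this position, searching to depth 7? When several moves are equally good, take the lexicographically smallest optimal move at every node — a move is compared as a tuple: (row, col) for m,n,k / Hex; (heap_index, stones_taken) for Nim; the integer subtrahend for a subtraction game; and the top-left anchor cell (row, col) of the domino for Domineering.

PV length from [#...#/###.#]: 1 ply

[#...#/###.#] H move#1: H01:-1/###.#/###.#, H02:+1/#.###/###.#*
[#.###/###.#] end (terminal -1, V#2); searched #...#/###.# to 7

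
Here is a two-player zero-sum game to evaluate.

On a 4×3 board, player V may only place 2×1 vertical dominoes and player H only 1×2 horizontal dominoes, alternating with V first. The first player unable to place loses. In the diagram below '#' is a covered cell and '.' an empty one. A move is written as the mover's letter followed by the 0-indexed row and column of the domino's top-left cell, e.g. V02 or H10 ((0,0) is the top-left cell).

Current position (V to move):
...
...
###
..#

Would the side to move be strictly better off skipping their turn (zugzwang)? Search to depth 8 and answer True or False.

zugzwang(.../.../###/..#, V) = False

ply 1, V at .../.../###/..# | V00=-1→#../#../###/..#; V01=+1→.#./.#./###/..#*; V02=-1→..#/..#/###/..#
ply 2, H at .#./.#./###/..# | H30=-1→.#./.#./###/###*
ply 3, V at .#./.#./###/### | V00=+1→##./##./###/###*; V02=+1→.##/.##/###/###
ply 4: ##./##./###/### is terminal -1 (H); from .../.../###/..# depth 8
pass branch (H moves first from the same position):
  | ply 1, H at .../.../###/..# | H00=+1→##./.../###/..#*; H01=+1→.##/.../###/..#; H10=+1→.../##./###/..#; H11=+1→.../.##/###/..#; H30=-1→.../.../###/###
  | ply 2, V at ##./.../###/..# | V02=-1→###/..#/###/..#*
  | ply 3, H at ###/..#/###/..# | H10=+1→###/###/###/..#*; H30=+1→###/..#/###/###
  | ply 4: ###/###/###/..# is terminal -1 (V); from .../.../###/..# depth 8
V moving scores +1; V passing scores -1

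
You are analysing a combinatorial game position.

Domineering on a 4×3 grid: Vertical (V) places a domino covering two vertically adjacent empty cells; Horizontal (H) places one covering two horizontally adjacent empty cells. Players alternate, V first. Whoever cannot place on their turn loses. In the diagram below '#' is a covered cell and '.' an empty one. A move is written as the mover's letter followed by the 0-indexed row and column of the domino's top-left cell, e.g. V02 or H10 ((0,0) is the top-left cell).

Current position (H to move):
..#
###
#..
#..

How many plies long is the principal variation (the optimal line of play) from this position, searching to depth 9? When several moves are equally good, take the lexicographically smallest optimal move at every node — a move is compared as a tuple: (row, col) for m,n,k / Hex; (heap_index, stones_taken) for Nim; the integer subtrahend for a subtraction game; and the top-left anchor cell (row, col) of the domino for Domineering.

PV length from [..#/###/#../#..]: 1 ply

[..#/###/#../#..] H move#1: H00:-1/###/###/#../#.., H21:+1/..#/###/###/#..*, H31:+1/..#/###/#../###
[..#/###/###/#..] end (terminal -1, V#2); searched ..#/###/#../#.. to 9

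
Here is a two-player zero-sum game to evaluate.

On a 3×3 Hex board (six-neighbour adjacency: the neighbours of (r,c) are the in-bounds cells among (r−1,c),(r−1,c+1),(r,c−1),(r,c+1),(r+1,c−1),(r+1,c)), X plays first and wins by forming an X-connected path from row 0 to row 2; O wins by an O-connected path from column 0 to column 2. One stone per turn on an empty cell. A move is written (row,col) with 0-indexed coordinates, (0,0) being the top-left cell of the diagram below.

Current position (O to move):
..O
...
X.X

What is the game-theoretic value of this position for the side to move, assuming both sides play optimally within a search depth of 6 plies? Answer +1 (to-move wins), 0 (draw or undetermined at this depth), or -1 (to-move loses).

ply 1, O at ..O/.../X.X | (0,0)=-1→O.O/.../X.X; (0,1)=+1→.OO/.../X.X*; (1,0)=+1→..O/O../X.X; (1,1)=-1→..O/.O./X.X; (1,2)=-1→..O/..O/X.X; (2,1)=-1→..O/.../XOX
ply 2, X at .OO/.../X.X | (0,0)=-1→XOO/.../X.X*; (1,0)=-1→.OO/X../X.X; (1,1)=-1→.OO/.X./X.X; (1,2)=-1→.OO/..X/X.X; (2,1)=-1→.OO/.../XXX
ply 3, O at XOO/.../X.X | (1,0)=+1→XOO/O../X.X*; (1,1)=-1→XOO/.O./X.X; (1,2)=-1→XOO/..O/X.X; (2,1)=-1→XOO/.../XOX
ply 4: XOO/O../X.X is terminal -1 (X); from ..O/.../X.X depth 6

value(..O/.../X.X, O) = +1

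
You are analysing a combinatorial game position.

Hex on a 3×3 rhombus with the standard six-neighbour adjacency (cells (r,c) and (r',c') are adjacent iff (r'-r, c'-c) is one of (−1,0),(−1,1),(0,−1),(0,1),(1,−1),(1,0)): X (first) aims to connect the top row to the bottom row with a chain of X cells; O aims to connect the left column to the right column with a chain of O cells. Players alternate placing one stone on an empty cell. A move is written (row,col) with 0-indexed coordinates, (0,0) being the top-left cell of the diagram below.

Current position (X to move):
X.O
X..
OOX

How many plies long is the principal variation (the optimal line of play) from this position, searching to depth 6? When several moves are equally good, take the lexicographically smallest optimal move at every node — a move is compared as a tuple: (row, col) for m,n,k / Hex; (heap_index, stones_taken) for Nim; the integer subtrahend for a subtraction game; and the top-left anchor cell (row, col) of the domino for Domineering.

ply 1, X at X.O/X../OOX | (0,1)=-1→XXO/X../OOX*; (1,1)=-1→X.O/XX./OOX; (1,2)=-1→X.O/X.X/OOX
ply 2, O at XXO/X../OOX | (1,1)=+1→XXO/XO./OOX*; (1,2)=+1→XXO/X.O/OOX
ply 3: XXO/XO./OOX is terminal -1 (X); from X.O/X../OOX depth 6

PV length from [X.O/X../OOX]: 2 plies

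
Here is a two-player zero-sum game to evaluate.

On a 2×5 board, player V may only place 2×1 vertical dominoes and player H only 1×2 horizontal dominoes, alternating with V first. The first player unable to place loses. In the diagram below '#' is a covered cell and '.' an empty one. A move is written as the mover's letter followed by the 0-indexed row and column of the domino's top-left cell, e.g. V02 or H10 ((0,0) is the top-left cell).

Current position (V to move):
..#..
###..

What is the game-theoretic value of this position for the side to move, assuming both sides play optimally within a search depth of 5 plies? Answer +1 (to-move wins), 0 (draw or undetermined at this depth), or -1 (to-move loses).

p1 V@[..#../###..]: V03[..##./####.]+1* V04[..#.#/###.#]+1
p2 H@[..##./####.]: H00[####./####.]-1*
p3 V@[####./####.]: V04[#####/#####]+1*
p4 H@[#####/#####] terminal -1; root [..#../###..] d5

value(..#../###.., V) = +1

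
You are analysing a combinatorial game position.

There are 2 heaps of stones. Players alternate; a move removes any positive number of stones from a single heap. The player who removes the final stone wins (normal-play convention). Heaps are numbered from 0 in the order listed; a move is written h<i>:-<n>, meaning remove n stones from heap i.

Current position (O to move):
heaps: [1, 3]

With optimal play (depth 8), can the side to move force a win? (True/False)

[(1,3)] O move#1: h0:-1:-1/(0,3), h1:-1:-1/(1,2), h1:-2:+1/(1,1)*, h1:-3:-1/(1,0)
[(1,1)] X move#2: h0:-1:-1/(0,1)*, h1:-1:-1/(1,0)
[(0,1)] O move#3: h1:-1:+1/(0,0)*
[(0,0)] end (terminal -1, X#4); searched (1,3) to 8

O winning at [(1,3)]: True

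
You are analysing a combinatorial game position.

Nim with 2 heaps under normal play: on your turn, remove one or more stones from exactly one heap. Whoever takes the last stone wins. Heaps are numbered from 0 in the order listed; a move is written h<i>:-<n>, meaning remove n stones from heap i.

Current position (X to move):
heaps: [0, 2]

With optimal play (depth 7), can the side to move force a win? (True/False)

X winning at [(0,2)]: True

ply 1, X at (0,2) | h1:-1=-1→(0,1); h1:-2=+1→(0,0)*
ply 2: (0,0) is terminal -1 (O); from (0,2) depth 7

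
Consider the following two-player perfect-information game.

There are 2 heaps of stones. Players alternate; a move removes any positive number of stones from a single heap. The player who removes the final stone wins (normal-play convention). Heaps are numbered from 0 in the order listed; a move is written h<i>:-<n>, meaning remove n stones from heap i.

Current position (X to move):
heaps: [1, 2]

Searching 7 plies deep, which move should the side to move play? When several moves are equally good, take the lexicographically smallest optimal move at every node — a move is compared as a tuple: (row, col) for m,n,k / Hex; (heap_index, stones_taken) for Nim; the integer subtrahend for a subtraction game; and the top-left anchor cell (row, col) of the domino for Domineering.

p1 X@[(1,2)]: h0:-1[(0,2)]-1 h1:-1[(1,1)]+1* h1:-2[(1,0)]-1
p2 O@[(1,1)]: h0:-1[(0,1)]-1* h1:-1[(1,0)]-1
p3 X@[(0,1)]: h1:-1[(0,0)]+1*
p4 O@[(0,0)] terminal -1; root [(1,2)] d7

X's best at [(1,2)]: h1:-1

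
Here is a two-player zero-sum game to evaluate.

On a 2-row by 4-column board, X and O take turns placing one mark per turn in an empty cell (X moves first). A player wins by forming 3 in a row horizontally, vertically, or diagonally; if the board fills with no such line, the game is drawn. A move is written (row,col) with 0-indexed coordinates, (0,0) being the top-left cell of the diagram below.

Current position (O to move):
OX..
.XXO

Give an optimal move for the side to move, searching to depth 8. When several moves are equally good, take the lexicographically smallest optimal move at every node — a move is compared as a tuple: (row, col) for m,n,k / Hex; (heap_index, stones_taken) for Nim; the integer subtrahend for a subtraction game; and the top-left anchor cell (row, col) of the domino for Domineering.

O's best at [OX../.XXO]: (1,0)

p1 O@[OX../.XXO]: (0,2)[OXO./.XXO]-1 (0,3)[OX.O/.XXO]-1 (1,0)[OX../OXXO]+0*
p2 X@[OX../OXXO]: (0,2)[OXX./OXXO]+0* (0,3)[OX.X/OXXO]+0
p3 O@[OXX./OXXO]: (0,3)[OXXO/OXXO]+0*
p4 X@[OXXO/OXXO] terminal +0; root [OX../.XXO] d8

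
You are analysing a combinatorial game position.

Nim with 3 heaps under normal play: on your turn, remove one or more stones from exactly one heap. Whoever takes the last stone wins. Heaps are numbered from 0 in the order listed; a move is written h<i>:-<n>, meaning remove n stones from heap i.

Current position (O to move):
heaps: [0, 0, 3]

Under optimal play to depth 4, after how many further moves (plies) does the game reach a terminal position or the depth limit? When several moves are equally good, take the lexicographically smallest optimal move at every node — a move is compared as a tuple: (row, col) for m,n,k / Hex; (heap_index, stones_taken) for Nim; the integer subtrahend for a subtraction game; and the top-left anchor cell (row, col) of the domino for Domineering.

PV length from [(0,0,3)]: 1 ply

[(0,0,3)] O move#1: h2:-1:-1/(0,0,2), h2:-2:-1/(0,0,1), h2:-3:+1/(0,0,0)*
[(0,0,0)] end (terminal -1, X#2); searched (0,0,3) to 4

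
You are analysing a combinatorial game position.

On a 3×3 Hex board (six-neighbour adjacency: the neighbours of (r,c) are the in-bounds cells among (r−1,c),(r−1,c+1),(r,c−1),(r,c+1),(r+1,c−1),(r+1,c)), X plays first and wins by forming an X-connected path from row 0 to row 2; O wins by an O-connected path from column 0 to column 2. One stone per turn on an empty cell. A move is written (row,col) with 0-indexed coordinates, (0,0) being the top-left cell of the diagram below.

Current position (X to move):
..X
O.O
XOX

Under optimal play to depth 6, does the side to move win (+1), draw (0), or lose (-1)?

p1 X@[..X/O.O/XOX]: (0,0)[X.X/O.O/XOX]-1 (0,1)[.XX/O.O/XOX]-1 (1,1)[..X/OXO/XOX]+1*
p2 O@[..X/OXO/XOX] terminal -1; root [..X/O.O/XOX] d6

value(..X/O.O/XOX, X) = +1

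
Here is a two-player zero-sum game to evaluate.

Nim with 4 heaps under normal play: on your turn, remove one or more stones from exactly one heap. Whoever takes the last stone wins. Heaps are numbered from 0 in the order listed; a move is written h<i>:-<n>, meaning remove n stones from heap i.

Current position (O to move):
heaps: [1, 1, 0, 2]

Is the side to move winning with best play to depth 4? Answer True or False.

O winning at [(1,1,0,2)]: True

p1 O@[(1,1,0,2)]: h0:-1[(0,1,0,2)]-1 h1:-1[(1,0,0,2)]-1 h3:-1[(1,1,0,1)]-1 h3:-2[(1,1,0,0)]+1*
p2 X@[(1,1,0,0)]: h0:-1[(0,1,0,0)]-1* h1:-1[(1,0,0,0)]-1
p3 O@[(0,1,0,0)]: h1:-1[(0,0,0,0)]+1*
p4 X@[(0,0,0,0)] terminal -1; root [(1,1,0,2)] d4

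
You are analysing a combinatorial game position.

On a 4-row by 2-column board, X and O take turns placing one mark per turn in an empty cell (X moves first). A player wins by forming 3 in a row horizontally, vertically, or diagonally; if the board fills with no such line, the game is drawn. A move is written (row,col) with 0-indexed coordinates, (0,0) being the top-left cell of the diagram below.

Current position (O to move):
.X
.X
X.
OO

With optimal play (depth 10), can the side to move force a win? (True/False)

O winning at [.X/.X/X./OO]: False

p1 O@[.X/.X/X./OO]: (0,0)[OX/.X/X./OO]-1 (1,0)[.X/OX/X./OO]-1 (2,1)[.X/.X/XO/OO]+0*
p2 X@[.X/.X/XO/OO]: (0,0)[XX/.X/XO/OO]+0* (1,0)[.X/XX/XO/OO]+0
p3 O@[XX/.X/XO/OO]: (1,0)[XX/OX/XO/OO]+0*
p4 X@[XX/OX/XO/OO] terminal +0; root [.X/.X/X./OO] d10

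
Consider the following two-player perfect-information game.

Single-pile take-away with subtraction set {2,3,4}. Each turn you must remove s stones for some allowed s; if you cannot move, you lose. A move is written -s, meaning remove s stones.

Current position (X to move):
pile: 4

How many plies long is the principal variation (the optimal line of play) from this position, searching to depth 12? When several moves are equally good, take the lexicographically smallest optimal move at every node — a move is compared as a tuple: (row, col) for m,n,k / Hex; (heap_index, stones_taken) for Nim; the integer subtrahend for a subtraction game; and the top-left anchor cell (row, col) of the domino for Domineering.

p1 X@[4]: -2[2]-1 -3[1]+1* -4[0]+1
p2 O@[1] terminal -1; root [4] d12

PV length from [4]: 1 ply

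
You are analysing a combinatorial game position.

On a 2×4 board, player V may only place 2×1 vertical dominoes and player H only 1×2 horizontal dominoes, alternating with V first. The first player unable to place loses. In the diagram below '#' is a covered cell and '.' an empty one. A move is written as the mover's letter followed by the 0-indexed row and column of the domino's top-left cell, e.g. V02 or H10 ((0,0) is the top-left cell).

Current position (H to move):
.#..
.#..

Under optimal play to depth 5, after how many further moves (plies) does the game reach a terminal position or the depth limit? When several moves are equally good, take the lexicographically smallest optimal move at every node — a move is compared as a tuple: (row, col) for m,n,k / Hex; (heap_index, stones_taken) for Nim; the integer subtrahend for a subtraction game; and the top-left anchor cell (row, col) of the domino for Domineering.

PV length from [.#../.#..]: 3 plies

p1 H@[.#../.#..]: H02[.###/.#..]+1* H12[.#../.###]+1
p2 V@[.###/.#..]: V00[####/##..]-1*
p3 H@[####/##..]: H12[####/####]+1*
p4 V@[####/####] terminal -1; root [.#../.#..] d5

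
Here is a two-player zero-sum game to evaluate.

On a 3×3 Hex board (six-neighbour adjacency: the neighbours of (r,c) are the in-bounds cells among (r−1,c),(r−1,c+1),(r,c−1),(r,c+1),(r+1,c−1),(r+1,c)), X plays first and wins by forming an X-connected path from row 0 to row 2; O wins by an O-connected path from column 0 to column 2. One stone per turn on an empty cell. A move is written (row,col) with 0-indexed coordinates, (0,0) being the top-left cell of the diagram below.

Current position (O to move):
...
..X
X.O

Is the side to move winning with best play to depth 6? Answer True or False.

p1 O@[.../..X/X.O]: (0,0)[O../..X/X.O]-1* (0,1)[.O./..X/X.O]-1 (0,2)[..O/..X/X.O]-1 (1,0)[.../O.X/X.O]-1 (1,1)[.../.OX/X.O]-1 (2,1)[.../..X/XOO]-1
p2 X@[O../..X/X.O]: (0,1)[OX./..X/X.O]+1* (0,2)[O.X/..X/X.O]+1 (1,0)[O../X.X/X.O]+1 (1,1)[O../.XX/X.O]+1 (2,1)[O../..X/XXO]+1
p3 O@[OX./..X/X.O]: (0,2)[OXO/..X/X.O]-1* (1,0)[OX./O.X/X.O]-1 (1,1)[OX./.OX/X.O]-1 (2,1)[OX./..X/XOO]-1
p4 X@[OXO/..X/X.O]: (1,0)[OXO/X.X/X.O]+1* (1,1)[OXO/.XX/X.O]+1 (2,1)[OXO/..X/XXO]+1
p5 O@[OXO/X.X/X.O] terminal -1; root [.../..X/X.O] d6

O winning at [.../..X/X.O]: False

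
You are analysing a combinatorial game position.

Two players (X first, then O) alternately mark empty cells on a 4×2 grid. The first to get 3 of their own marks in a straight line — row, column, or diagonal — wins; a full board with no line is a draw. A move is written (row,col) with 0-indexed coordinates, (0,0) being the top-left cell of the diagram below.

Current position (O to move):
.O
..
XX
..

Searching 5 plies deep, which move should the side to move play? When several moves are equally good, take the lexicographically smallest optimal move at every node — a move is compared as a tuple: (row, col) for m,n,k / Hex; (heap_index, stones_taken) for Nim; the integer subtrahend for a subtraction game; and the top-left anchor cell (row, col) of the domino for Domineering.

O's best at [.O/../XX/..]: (0,0)

ply 1, O at .O/../XX/.. | (0,0)=+0→OO/../XX/..*; (1,0)=+0→.O/O./XX/..; (1,1)=-1→.O/.O/XX/..; (3,0)=+0→.O/../XX/O.; (3,1)=-1→.O/../XX/.O
ply 2, X at OO/../XX/.. | (1,0)=+0→OO/X./XX/..*; (1,1)=+0→OO/.X/XX/..; (3,0)=+0→OO/../XX/X.; (3,1)=+0→OO/../XX/.X
ply 3, O at OO/X./XX/.. | (1,1)=-1→OO/XO/XX/..; (3,0)=+0→OO/X./XX/O.*; (3,1)=-1→OO/X./XX/.O
ply 4, X at OO/X./XX/O. | (1,1)=+0→OO/XX/XX/O.*; (3,1)=+0→OO/X./XX/OX
ply 5, O at OO/XX/XX/O. | (3,1)=+0→OO/XX/XX/OO*
ply 6: OO/XX/XX/OO is terminal +0 (X); from .O/../XX/.. depth 5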